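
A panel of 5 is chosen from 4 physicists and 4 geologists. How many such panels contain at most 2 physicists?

Split by how many physicists are chosen (0 through 2).
Sum: C(4,0)·C(4,5) + C(4,1)·C(4,4) + C(4,2)·C(4,3) = 0 + 4 + 24 = 28.

28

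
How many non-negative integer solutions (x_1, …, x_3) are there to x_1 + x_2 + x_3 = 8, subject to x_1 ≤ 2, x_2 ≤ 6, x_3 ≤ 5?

15

Ignoring the caps, the number of non-negative solutions to x_1+…+x_3 = 8 is C(10,2) = 45.
Subtract solutions that violate a single cap (substitute x_i' = x_i − (cap_i+1)): x_1 ≥ 3 gives C(7,2) = 21; x_2 ≥ 7 gives C(3,2) = 3; x_3 ≥ 6 gives C(4,2) = 6. Together 30.
No two caps can be exceeded simultaneously, so the pair terms are all 0.
By inclusion–exclusion the count is 45 − 30 + 0 = 15.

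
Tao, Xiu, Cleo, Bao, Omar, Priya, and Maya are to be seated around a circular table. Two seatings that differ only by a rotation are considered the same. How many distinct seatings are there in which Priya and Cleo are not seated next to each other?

Without the restriction there are (6)! = 720 seatings.
Seatings with Priya beside Cleo: treat them as a block with 2 internal orders, giving 2 × (5)! = 240.
Subtracting, 720 − 240 = 480.

480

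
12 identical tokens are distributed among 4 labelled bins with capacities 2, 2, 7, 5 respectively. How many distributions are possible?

By stars and bars, unrestricted non-negative solutions to x_1+…+x_4 = 12 number C(12+3,3) = 455.
Subtract solutions that violate a single cap (substitute x_i' = x_i − (cap_i+1)): x_1 ≥ 3 gives C(12,3) = 220; x_2 ≥ 3 gives C(12,3) = 220; x_3 ≥ 8 gives C(7,3) = 35; x_4 ≥ 6 gives C(9,3) = 84. Together 559.
Add back pairs where two caps are both exceeded: 84 + 4 + 20 + 4 + 20 + 0 = 132.
Subtract triples: 0 + 1 + 0 + 0 = 1.
By inclusion–exclusion the count is 455 − 559 + 132 − 1 = 27.

27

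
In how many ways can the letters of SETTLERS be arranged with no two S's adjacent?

3780

There are 8!/(2!·2!·2!) = 5040 arrangements of SETTLERS in total.
Arrangements with the S's together: treat SS as one letter, giving (7)!/(2!·2!) = 1260.
Subtracting, 5040 − 1260 = 3780 arrangements keep the S's apart.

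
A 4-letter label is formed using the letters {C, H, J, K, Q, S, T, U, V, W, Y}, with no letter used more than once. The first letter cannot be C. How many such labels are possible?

7200

The first letter has 11−1 = 10 choices (anything except C).
The remaining 3 letters are filled from the other 10 symbols without repetition: 10 × 9 × 8 = 720.
Total: 10 × 720 = 7200.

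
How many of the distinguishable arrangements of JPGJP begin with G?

With the first slot taken by G, it remains to arrange the other 4 letters (JPJP).
Those 4 letters have J appearing twice and P appearing twice, giving (4)!/(2!·2!) = 6.

6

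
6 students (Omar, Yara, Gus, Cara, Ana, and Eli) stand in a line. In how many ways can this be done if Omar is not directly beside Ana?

480

Of the 6! = 720 arrangements, those with Omar and Ana adjacent number 2 × 5! = 240 (treat the pair as a block with 2 internal orders).
Complementary counting: 720 − 240 = 480.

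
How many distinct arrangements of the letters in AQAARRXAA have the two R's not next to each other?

1176

Total arrangements of AQAARRXAA: 9!/(5!·2!) = 1512.
Arrangements with the R's together: treat RR as one letter, giving (8)!/(5!) = 336.
Hence 1512 − 336 = 1176.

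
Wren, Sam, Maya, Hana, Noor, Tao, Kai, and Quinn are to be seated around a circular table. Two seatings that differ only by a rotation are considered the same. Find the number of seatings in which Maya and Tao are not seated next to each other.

Without the restriction there are (7)! = 5040 seatings.
Seatings with Maya beside Tao: treat them as a block with 2 internal orders, giving 2 × (6)! = 1440.
Subtracting, 5040 − 1440 = 3600.

3600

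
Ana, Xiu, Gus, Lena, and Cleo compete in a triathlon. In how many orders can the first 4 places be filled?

120

This is an ordered selection of 4 from 5: P(5,4).
That gives 5 × 4 × 3 × 2 = 120.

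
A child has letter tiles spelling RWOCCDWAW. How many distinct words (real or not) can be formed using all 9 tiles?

The 9 letters of RWOCCDWAW have repeats: C appearing twice and W appearing 3 times.
The number of distinct arrangements is 9!/(3!·2!) = 362880/12 = 30240.

30240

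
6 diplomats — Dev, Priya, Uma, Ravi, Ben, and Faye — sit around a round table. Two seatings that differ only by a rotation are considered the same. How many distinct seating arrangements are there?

Fix one person's seat to break rotational symmetry; the remaining 5 people can be arranged in (5)! = 120 ways.

120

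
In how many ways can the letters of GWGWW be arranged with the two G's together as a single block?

4

Treat the 2 copies of G as a single block. The multiset to arrange is then {GG, W, W, W}, 4 items in all.
That gives (4)!/(3!) = 4 arrangements.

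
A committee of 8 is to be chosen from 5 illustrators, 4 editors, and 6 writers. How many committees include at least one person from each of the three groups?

Total 8-person selections from all 15: C(15,8) = 6435.
Subtract selections that omit an entire group: no illustrators → C(10,8) = 45; no editors → C(11,8) = 165; no writers → C(9,8) = 9.
Add back selections omitting two groups (i.e. drawn from a single group): C(5,8) + C(4,8) + C(6,8) = 0.
By inclusion–exclusion: 6435 − 219 + 0 = 6216.

6216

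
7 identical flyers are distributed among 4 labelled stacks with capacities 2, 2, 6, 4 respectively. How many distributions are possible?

By stars and bars, unrestricted non-negative solutions to x_1+…+x_4 = 7 number C(7+3,3) = 120.
Subtract solutions that violate a single cap (substitute x_i' = x_i − (cap_i+1)): x_1 ≥ 3 gives C(7,3) = 35; x_2 ≥ 3 gives C(7,3) = 35; x_3 ≥ 7 gives C(3,3) = 1; x_4 ≥ 5 gives C(5,3) = 10. Together 81.
Add back pairs where two caps are both exceeded: 4 + 0 + 0 + 0 + 0 + 0 = 4.
By inclusion–exclusion the count is 120 − 81 + 4 = 43.

43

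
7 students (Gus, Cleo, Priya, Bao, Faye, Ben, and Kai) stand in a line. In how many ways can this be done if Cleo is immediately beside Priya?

Treat {Cleo, Priya} as a single unit. There are 6 units to order, and the pair itself can be ordered 2 ways.
That gives 2 × 6! = 2 × 720 = 1440.

1440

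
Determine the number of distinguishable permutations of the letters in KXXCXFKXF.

KXXCXFKXF has 9 letters with F appearing twice, K appearing twice, and X appearing 4 times.
Dividing 9! = 362880 by 4!·2!·2! = 96 for the repeated letters gives 3780.

3780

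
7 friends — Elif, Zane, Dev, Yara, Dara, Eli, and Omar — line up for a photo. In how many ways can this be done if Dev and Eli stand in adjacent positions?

Treat {Dev, Eli} as a single unit. There are 6 units to order, and the pair itself can be ordered 2 ways.
So the count is 2·(6)! = 1440.

1440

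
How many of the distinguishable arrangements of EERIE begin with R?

Fix R in the first position and arrange the remaining 4 letters.
Those 4 letters have E appearing 3 times, giving (4)!/(3!) = 4.

4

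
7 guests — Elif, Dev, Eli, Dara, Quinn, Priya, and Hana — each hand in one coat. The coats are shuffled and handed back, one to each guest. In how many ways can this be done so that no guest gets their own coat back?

Let Aᵢ be the assignments in which guest i gets their own coat. We want the size of the complement of A₁∪…∪A_7.
By inclusion–exclusion this is Σ_{j=0}^{7} (−1)^j C(7,j)·(7−j)!.
Computing: 5040 − 5040 + 2520 − 840 + 210 − 42 + 7 − 1 = 1854.

1854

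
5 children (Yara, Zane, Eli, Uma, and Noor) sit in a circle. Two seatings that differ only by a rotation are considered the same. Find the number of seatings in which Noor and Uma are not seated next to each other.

All circular seatings of 5 people number (4)! = 24.
Those with Noor next to Uma: fuse the pair into one unit and seat 4 units around a circle — 2·(3)! = 12.
Subtracting, 24 − 12 = 12.

12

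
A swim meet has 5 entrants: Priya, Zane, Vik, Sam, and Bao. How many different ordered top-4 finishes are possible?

120

This is an ordered selection of 4 from 5: P(5,4).
That gives 5 × 4 × 3 × 2 = 120.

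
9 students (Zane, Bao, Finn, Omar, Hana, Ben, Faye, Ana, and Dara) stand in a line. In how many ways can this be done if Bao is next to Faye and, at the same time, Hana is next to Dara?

Treat {Bao,Faye} as one block (2 orders) and {Hana,Dara} as another (2 orders).
That leaves 7 units to arrange: 2 × 2 × 7! = 4 × 5040 = 20160.

20160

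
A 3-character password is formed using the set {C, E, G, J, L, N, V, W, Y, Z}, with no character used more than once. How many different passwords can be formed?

This is a permutation of 3 out of 10: P(10,3) = 10!/7!.
10 × 9 × 8 = 720.

720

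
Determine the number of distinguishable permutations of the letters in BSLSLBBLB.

1260

BSLSLBBLB has 9 letters with B appearing 4 times, L appearing 3 times, and S appearing twice.
The number of distinct arrangements is 9!/(4!·3!·2!) = 362880/288 = 1260.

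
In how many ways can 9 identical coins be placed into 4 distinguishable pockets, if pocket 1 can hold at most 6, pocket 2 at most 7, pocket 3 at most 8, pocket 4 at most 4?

Ignoring the caps, the number of non-negative solutions to x_1+…+x_4 = 9 is C(12,3) = 220.
Subtract solutions that violate a single cap (substitute x_i' = x_i − (cap_i+1)): x_1 ≥ 7 gives C(5,3) = 10; x_2 ≥ 8 gives C(4,3) = 4; x_3 ≥ 9 gives C(3,3) = 1; x_4 ≥ 5 gives C(7,3) = 35. Together 50.
No two caps can be exceeded simultaneously, so the pair terms are all 0.
By inclusion–exclusion the count is 220 − 50 + 0 = 170.

170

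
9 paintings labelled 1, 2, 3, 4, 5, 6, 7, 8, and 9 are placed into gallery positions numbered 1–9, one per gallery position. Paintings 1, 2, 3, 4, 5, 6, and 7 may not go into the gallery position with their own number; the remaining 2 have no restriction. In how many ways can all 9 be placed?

165016

Let Aᵢ (for 1 ≤ i ≤ 7) be the placements that put painting i in its forbidden gallery position. Any j of these fix j positions, leaving (9−j)! ways to fill the rest, and there are C(7,j) ways to pick which j.
By inclusion–exclusion, the number of valid placements is Σ_{j=0}^{7} (−1)^j C(7,j)·(9−j)!.
Computing: 362880 − 282240 + 105840 − 25200 + 4200 − 504 + 42 − 2 = 165016.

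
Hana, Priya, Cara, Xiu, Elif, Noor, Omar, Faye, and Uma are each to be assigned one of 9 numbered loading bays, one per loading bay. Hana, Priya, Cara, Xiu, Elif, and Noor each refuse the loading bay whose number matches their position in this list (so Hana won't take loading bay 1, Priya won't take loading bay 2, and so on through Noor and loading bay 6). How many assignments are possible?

Let Aᵢ (for 1 ≤ i ≤ 6) be the placements that put person i in their forbidden loading bay. Any j of these fix j positions, leaving (9−j)! ways to fill the rest, and there are C(6,j) ways to pick which j.
By inclusion–exclusion, the number of valid placements is Σ_{j=0}^{6} (−1)^j C(6,j)·(9−j)!.
Computing: 362880 − 241920 + 75600 − 14400 + 1800 − 144 + 6 = 183822.

183822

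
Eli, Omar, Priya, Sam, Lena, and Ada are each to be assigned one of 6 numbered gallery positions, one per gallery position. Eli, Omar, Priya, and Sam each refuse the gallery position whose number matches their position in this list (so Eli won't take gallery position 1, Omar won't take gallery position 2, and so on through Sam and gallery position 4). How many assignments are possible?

Let Aᵢ (for 1 ≤ i ≤ 4) be the placements that put person i in their forbidden gallery position. Any j of these fix j positions, leaving (6−j)! ways to fill the rest, and there are C(4,j) ways to pick which j.
By inclusion–exclusion, the number of valid placements is Σ_{j=0}^{4} (−1)^j C(4,j)·(6−j)!.
Computing: 720 − 480 + 144 − 24 + 2 = 362.

362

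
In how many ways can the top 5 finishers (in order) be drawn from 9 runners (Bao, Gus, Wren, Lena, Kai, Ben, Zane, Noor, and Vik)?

15120

This is an ordered selection of 5 from 9: P(9,5).
That gives 9 × 8 × 7 × 6 × 5 = 15120.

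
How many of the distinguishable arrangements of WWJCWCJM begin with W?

Fix W in the first position and arrange the remaining 7 letters.
Those 7 letters have C appearing twice, J appearing twice, and W appearing twice, giving (7)!/(2!·2!·2!) = 630.

630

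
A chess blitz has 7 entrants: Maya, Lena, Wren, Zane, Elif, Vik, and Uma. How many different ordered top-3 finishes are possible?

210

There are 7 choices for 1st place, 6 for 2nd, and 5 for 3rd.
That gives 7 × 6 × 5 = 210.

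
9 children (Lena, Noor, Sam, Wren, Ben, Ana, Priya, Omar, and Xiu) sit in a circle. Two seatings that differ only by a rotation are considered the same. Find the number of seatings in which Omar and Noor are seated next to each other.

10080

Treat {Omar, Noor} as one unit (2 internal orders) and seat the resulting 8 units around the table: (7)! circular arrangements.
So 2 × (7)! = 2 × 5040 = 10080.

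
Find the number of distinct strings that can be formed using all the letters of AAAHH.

10

Letter multiplicities in AAAHH: A×3, H×2.
Dividing 5! = 120 by 3!·2! = 12 for the repeated letters gives 10.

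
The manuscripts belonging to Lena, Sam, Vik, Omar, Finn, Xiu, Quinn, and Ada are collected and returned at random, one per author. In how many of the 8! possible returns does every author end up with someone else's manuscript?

Count assignments avoiding every fixed point. For any j of the 8 authors fixed to their own manuscript, the other 8−j can be arranged in (8−j)! ways.
By inclusion–exclusion this is Σ_{j=0}^{8} (−1)^j C(8,j)·(8−j)!.
Computing: 40320 − 40320 + 20160 − 6720 + 1680 − 336 + 56 − 8 + 1 = 14833.

14833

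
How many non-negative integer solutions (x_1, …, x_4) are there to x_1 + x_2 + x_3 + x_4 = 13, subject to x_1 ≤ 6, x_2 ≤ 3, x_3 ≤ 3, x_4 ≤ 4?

Ignoring the caps, the number of non-negative solutions to x_1+…+x_4 = 13 is C(16,3) = 560.
Subtract solutions that violate a single cap (substitute x_i' = x_i − (cap_i+1)): x_1 ≥ 7 gives C(9,3) = 84; x_2 ≥ 4 gives C(12,3) = 220; x_3 ≥ 4 gives C(12,3) = 220; x_4 ≥ 5 gives C(11,3) = 165. Together 689.
Add back pairs where two caps are both exceeded: 10 + 10 + 4 + 56 + 35 + 35 = 150.
Subtract triples: 0 + 0 + 0 + 1 = 1.
By inclusion–exclusion the count is 560 − 689 + 150 − 1 = 20.

20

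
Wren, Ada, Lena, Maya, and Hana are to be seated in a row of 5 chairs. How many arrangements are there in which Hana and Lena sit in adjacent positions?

Treat {Hana, Lena} as a single unit. There are 4 units to order, and the pair itself can be ordered 2 ways.
So the count is 2·(4)! = 48.

48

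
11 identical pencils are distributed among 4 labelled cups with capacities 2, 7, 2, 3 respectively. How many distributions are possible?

18

By stars and bars, unrestricted non-negative solutions to x_1+…+x_4 = 11 number C(11+3,3) = 364.
Subtract solutions that violate a single cap (substitute x_i' = x_i − (cap_i+1)): x_1 ≥ 3 gives C(11,3) = 165; x_2 ≥ 8 gives C(6,3) = 20; x_3 ≥ 3 gives C(11,3) = 165; x_4 ≥ 4 gives C(10,3) = 120. Together 470.
Add back pairs where two caps are both exceeded: 1 + 56 + 35 + 1 + 0 + 35 = 128.
Subtract triples: 0 + 0 + 4 + 0 = 4.
By inclusion–exclusion the count is 364 − 470 + 128 − 4 = 18.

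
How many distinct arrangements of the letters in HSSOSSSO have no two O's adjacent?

There are 8!/(5!·2!) = 168 arrangements of HSSOSSSO in total.
If the two O's are adjacent, glue them into one block, leaving 7 items to arrange: (7)!/(5!) = 42 ways.
Subtracting, 168 − 42 = 126 arrangements keep the O's apart.

126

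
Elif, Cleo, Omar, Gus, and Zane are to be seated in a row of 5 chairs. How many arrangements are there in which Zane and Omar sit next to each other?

Place the 3 others and the Zane-Omar pair as 4 objects in a line; the pair has 2 internal arrangements.
So the count is 2·(4)! = 48.

48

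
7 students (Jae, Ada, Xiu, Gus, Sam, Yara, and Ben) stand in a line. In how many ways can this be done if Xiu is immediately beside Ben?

Treat {Xiu, Ben} as a single unit. There are 6 units to order, and the pair itself can be ordered 2 ways.
So the count is 2·(6)! = 1440.

1440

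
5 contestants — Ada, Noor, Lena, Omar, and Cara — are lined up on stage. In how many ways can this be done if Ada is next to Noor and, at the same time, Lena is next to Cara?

Treat {Ada,Noor} as one block (2 orders) and {Lena,Cara} as another (2 orders).
That leaves 3 units to arrange: 2 × 2 × 3! = 4 × 6 = 24.

24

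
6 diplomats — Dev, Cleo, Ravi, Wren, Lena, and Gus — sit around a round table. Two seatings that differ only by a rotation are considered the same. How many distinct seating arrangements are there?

120

Seat Dev anywhere (absorbing the rotational symmetry), then permute the other 5: (5)! = 120.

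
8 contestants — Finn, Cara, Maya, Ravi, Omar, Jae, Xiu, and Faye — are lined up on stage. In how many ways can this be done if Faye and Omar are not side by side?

30240

There are 8! = 40320 arrangements in all. If Faye and Omar are adjacent, merging them into one block gives 2·(7)! = 10080 arrangements.
Complementary counting: 40320 − 10080 = 30240.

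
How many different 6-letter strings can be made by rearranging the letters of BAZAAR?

BAZAAR has 6 letters with A appearing 3 times.
So there are 6! / (3!) = 120 distinguishable arrangements.

120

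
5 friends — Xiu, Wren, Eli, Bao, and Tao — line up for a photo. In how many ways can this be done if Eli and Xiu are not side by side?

72

Of the 5! = 120 arrangements, those with Eli and Xiu adjacent number 2 × 4! = 48 (treat the pair as a block with 2 internal orders).
Complementary counting: 120 − 48 = 72.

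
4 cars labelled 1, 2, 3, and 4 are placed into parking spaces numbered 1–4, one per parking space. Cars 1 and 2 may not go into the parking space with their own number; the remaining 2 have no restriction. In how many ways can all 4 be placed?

14

Let Aᵢ (for i ∈ {1, 2}) be the placements that put car i in its forbidden parking space. Any j of these fix j positions, leaving (4−j)! ways to fill the rest, and there are C(2,j) ways to pick which j.
By inclusion–exclusion, the number of valid placements is Σ_{j=0}^{2} (−1)^j C(2,j)·(4−j)!.
Computing: 24 − 12 + 2 = 14.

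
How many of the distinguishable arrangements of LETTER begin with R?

30

With the first slot taken by R, it remains to arrange the other 5 letters (LETTE).
Those 5 letters have E appearing twice and T appearing twice, giving (5)!/(2!·2!) = 30.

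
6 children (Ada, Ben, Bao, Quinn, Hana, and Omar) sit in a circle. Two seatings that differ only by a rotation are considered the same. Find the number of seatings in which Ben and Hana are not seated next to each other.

Without the restriction there are (5)! = 120 seatings.
Seatings with Ben beside Hana: treat them as a block with 2 internal orders, giving 2 × (4)! = 48.
Subtracting, 120 − 48 = 72.

72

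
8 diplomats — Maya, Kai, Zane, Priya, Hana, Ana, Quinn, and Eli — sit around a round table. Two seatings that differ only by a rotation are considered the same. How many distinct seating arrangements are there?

Fix one person's seat to break rotational symmetry; the remaining 7 people can be arranged in (7)! = 5040 ways.

5040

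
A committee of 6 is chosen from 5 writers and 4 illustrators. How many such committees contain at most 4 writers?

Split by how many writers are chosen (0 through 4).
Sum: C(5,0)·C(4,6) + C(5,1)·C(4,5) + C(5,2)·C(4,4) + C(5,3)·C(4,3) + C(5,4)·C(4,2) = 0 + 0 + 10 + 40 + 30 = 80.

80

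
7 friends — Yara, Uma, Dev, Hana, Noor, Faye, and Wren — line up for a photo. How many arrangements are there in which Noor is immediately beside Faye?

1440

Treat {Noor, Faye} as a single unit. There are 6 units to order, and the pair itself can be ordered 2 ways.
So the count is 2·(6)! = 1440.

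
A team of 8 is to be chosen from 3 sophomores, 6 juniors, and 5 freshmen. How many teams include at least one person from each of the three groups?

With no constraint there are C(14,8) = 3003 possible selections.
Selections missing a whole group: no sophomores → C(11,8) = 165; no juniors → C(8,8) = 1; no freshmen → C(9,8) = 9.
Add back selections omitting two groups (i.e. drawn from a single group): C(3,8) + C(6,8) + C(5,8) = 0.
By inclusion–exclusion: 3003 − 175 + 0 = 2828.

2828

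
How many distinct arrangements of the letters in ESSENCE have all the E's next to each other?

60

Treat the 3 copies of E as a single block. The multiset to arrange is then {EEE, C, N, S, S}, 5 items in all.
That gives (5)!/(2!) = 60 arrangements.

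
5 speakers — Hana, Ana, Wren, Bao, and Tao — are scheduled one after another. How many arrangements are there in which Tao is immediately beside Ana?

Treat {Tao, Ana} as a single unit. There are 4 units to order, and the pair itself can be ordered 2 ways.
That gives 2 × 4! = 2 × 24 = 48.

48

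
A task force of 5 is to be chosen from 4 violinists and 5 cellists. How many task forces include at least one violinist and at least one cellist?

125

Unrestricted: C(9,5) = 126 ways to pick any 5 of the 9.
Subtract selections that omit an entire group: no violinists → C(5,5) = 1; no cellists → C(4,5) = 0.
Both groups omitted at once is impossible, so 126 − 1 = 125.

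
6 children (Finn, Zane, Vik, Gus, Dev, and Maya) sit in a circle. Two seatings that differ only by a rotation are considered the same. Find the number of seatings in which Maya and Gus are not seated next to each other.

72

Without the restriction there are (5)! = 120 seatings.
Those with Maya next to Gus: fuse the pair into one unit and seat 5 units around a circle — 2·(4)! = 48.
Subtracting, 120 − 48 = 72.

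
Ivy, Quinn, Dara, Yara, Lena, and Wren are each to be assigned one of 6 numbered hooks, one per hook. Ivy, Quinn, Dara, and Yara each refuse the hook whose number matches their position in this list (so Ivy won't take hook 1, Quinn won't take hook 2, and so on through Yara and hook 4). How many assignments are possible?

Let Aᵢ (for 1 ≤ i ≤ 4) be the placements that put person i in their forbidden hook. Any j of these fix j positions, leaving (6−j)! ways to fill the rest, and there are C(4,j) ways to pick which j.
By inclusion–exclusion, the number of valid placements is Σ_{j=0}^{4} (−1)^j C(4,j)·(6−j)!.
Computing: 720 − 480 + 144 − 24 + 2 = 362.

362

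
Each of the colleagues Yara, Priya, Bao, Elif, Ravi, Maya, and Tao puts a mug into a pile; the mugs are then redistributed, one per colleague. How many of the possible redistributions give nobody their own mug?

1854

This is the derangement count D_7: permutations of 7 items with no fixed point.
By inclusion–exclusion this is Σ_{j=0}^{7} (−1)^j C(7,j)·(7−j)!.
Computing: 5040 − 5040 + 2520 − 840 + 210 − 42 + 7 − 1 = 1854.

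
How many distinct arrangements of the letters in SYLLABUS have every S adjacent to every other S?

2520

Treat the 2 copies of S as a single block. The multiset to arrange is then {SS, A, B, L, L, U, Y}, 7 items in all.
That gives (7)!/(2!) = 2520 arrangements.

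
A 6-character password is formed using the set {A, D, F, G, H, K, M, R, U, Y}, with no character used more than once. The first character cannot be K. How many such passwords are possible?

136080

The first character has 10−1 = 9 choices (anything except K).
The remaining 5 characters are filled from the other 9 symbols without repetition: 9 × 8 × 7 × 6 × 5 = 15120.
Total: 9 × 15120 = 136080.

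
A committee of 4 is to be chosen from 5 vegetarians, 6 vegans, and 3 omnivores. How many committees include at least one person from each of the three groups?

495

Total 4-person selections from all 14: C(14,4) = 1001.
Subtract selections that omit an entire group: no vegetarians → C(9,4) = 126; no vegans → C(8,4) = 70; no omnivores → C(11,4) = 330.
Add back selections omitting two groups (i.e. drawn from a single group): C(5,4) + C(6,4) + C(3,4) = 20.
By inclusion–exclusion: 1001 − 526 + 20 = 495.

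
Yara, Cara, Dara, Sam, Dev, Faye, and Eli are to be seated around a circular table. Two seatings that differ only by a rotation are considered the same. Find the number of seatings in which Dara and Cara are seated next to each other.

Treat {Dara, Cara} as one unit (2 internal orders) and seat the resulting 6 units around the table: (5)! circular arrangements.
So 2 × (5)! = 2 × 120 = 240.

240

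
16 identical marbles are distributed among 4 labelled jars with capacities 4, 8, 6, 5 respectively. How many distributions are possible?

105

Without the upper bounds there are C(19,3) = 969 ways to split 16 among 4 jars.
Subtract solutions that violate a single cap (substitute x_i' = x_i − (cap_i+1)): x_1 ≥ 5 gives C(14,3) = 364; x_2 ≥ 9 gives C(10,3) = 120; x_3 ≥ 7 gives C(12,3) = 220; x_4 ≥ 6 gives C(13,3) = 286. Together 990.
Add back pairs where two caps are both exceeded: 10 + 35 + 56 + 1 + 4 + 20 = 126.
By inclusion–exclusion the count is 969 − 990 + 126 = 105.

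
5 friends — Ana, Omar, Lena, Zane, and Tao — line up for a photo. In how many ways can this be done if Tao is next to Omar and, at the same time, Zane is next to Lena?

Treat {Tao,Omar} as one block (2 orders) and {Zane,Lena} as another (2 orders).
That leaves 3 units to arrange: 2 × 2 × 3! = 4 × 6 = 24.

24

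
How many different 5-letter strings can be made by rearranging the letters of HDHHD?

Letter multiplicities in HDHHD: D×2, H×3.
Dividing 5! = 120 by 3!·2! = 12 for the repeated letters gives 10.

10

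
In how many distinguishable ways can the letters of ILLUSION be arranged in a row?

ILLUSION has 8 letters with I appearing twice and L appearing twice.
The number of distinct arrangements is 8!/(2!·2!) = 40320/4 = 10080.

10080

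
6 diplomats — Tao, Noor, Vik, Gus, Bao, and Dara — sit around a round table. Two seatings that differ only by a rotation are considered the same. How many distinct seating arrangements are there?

120

Fix one person's seat to break rotational symmetry; the remaining 5 people can be arranged in (5)! = 120 ways.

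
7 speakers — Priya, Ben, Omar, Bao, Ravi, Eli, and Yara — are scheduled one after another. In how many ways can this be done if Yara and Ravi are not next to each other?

There are 7! = 5040 arrangements in all. If Yara and Ravi are adjacent, merging them into one block gives 2·(6)! = 1440 arrangements.
So 5040 − 1440 = 3600 arrangements keep them apart.

3600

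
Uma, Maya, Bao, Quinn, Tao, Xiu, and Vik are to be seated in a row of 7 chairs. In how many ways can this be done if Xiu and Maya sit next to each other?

1440

Treat {Xiu, Maya} as a single unit. There are 6 units to order, and the pair itself can be ordered 2 ways.
So the count is 2·(6)! = 1440.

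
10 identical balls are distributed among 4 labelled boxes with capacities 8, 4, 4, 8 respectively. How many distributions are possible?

By stars and bars, unrestricted non-negative solutions to x_1+…+x_4 = 10 number C(10+3,3) = 286.
Subtract solutions that violate a single cap (substitute x_i' = x_i − (cap_i+1)): x_1 ≥ 9 gives C(4,3) = 4; x_2 ≥ 5 gives C(8,3) = 56; x_3 ≥ 5 gives C(8,3) = 56; x_4 ≥ 9 gives C(4,3) = 4. Together 120.
Add back pairs where two caps are both exceeded: 0 + 0 + 0 + 1 + 0 + 0 = 1.
By inclusion–exclusion the count is 286 − 120 + 1 = 167.

167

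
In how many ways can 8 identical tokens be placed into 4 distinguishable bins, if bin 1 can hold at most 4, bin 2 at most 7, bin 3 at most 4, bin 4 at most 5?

114

Ignoring the caps, the number of non-negative solutions to x_1+…+x_4 = 8 is C(11,3) = 165.
Subtract solutions that violate a single cap (substitute x_i' = x_i − (cap_i+1)): x_1 ≥ 5 gives C(6,3) = 20; x_2 ≥ 8 gives C(3,3) = 1; x_3 ≥ 5 gives C(6,3) = 20; x_4 ≥ 6 gives C(5,3) = 10. Together 51.
No two caps can be exceeded simultaneously, so the pair terms are all 0.
By inclusion–exclusion the count is 165 − 51 + 0 = 114.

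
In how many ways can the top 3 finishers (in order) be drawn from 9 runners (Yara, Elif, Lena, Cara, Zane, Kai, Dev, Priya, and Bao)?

There are 9 choices for 1st place, 8 for 2nd, and 7 for 3rd.
That gives 9 × 8 × 7 = 504.

504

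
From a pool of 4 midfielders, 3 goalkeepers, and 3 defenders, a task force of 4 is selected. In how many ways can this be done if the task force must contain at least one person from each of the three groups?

Unrestricted: C(10,4) = 210 ways to pick any 4 of the 10.
Selections missing a whole group: no midfielders → C(6,4) = 15; no goalkeepers → C(7,4) = 35; no defenders → C(7,4) = 35.
Add back selections omitting two groups (i.e. drawn from a single group): C(4,4) + C(3,4) + C(3,4) = 1.
By inclusion–exclusion: 210 − 85 + 1 = 126.

126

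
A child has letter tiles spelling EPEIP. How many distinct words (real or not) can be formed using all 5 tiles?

30

EPEIP has 5 letters with E appearing twice and P appearing twice.
The number of distinct arrangements is 5!/(2!·2!) = 120/4 = 30.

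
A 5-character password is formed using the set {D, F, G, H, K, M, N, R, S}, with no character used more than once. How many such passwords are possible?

With no repetition, fill the 5 characters in order: 9 choices, then 8, down to 5.
9 × 8 × 7 × 6 × 5 = 15120.

15120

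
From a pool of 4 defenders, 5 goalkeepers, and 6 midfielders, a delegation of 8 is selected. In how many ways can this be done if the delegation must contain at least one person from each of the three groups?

6216

Unrestricted: C(15,8) = 6435 ways to pick any 8 of the 15.
Selections missing a whole group: no defenders → C(11,8) = 165; no goalkeepers → C(10,8) = 45; no midfielders → C(9,8) = 9.
Add back selections omitting two groups (i.e. drawn from a single group): C(4,8) + C(5,8) + C(6,8) = 0.
By inclusion–exclusion: 6435 − 219 + 0 = 6216.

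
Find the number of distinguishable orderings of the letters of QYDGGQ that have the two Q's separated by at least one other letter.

Total arrangements of QYDGGQ: 6!/(2!·2!) = 180.
If the two Q's are adjacent, glue them into one block, leaving 5 items to arrange: (5)!/(2!) = 60 ways.
Hence 180 − 60 = 120.

120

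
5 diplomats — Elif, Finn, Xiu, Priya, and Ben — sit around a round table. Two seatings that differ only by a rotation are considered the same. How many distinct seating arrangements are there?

Fix one person's seat to break rotational symmetry; the remaining 4 people can be arranged in (4)! = 24 ways.

24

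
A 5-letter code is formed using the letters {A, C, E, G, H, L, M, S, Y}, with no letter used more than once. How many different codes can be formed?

This is a permutation of 5 out of 9: P(9,5) = 9!/4!.
9 × 8 × 7 × 6 × 5 = 15120.

15120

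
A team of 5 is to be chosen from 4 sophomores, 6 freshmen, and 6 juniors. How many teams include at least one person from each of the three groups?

3084

Unrestricted: C(16,5) = 4368 ways to pick any 5 of the 16.
Subtract selections that omit an entire group: no sophomores → C(12,5) = 792; no freshmen → C(10,5) = 252; no juniors → C(10,5) = 252.
Add back selections omitting two groups (i.e. drawn from a single group): C(4,5) + C(6,5) + C(6,5) = 12.
By inclusion–exclusion: 4368 − 1296 + 12 = 3084.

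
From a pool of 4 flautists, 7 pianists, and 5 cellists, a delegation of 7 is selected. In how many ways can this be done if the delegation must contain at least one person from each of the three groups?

10283

Total 7-person selections from all 16: C(16,7) = 11440.
Subtract selections that omit an entire group: no flautists → C(12,7) = 792; no pianists → C(9,7) = 36; no cellists → C(11,7) = 330.
Add back selections omitting two groups (i.e. drawn from a single group): C(4,7) + C(7,7) + C(5,7) = 1.
By inclusion–exclusion: 11440 − 1158 + 1 = 10283.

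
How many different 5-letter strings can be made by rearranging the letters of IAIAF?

30

IAIAF has 5 letters with A appearing twice and I appearing twice.
The number of distinct arrangements is 5!/(2!·2!) = 120/4 = 30.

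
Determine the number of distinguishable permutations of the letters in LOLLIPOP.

LOLLIPOP has 8 letters with L appearing 3 times, O appearing twice, and P appearing twice.
The number of distinct arrangements is 8!/(3!·2!·2!) = 40320/24 = 1680.

1680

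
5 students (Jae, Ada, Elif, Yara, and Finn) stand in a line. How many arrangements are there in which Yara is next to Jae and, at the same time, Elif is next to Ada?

Treat {Yara,Jae} as one block (2 orders) and {Elif,Ada} as another (2 orders).
That leaves 3 units to arrange: 2 × 2 × 3! = 4 × 6 = 24.

24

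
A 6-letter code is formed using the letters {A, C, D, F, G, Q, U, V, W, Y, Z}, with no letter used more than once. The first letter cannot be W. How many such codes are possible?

302400

The first letter has 11−1 = 10 choices (anything except W).
The remaining 5 letters are filled from the other 10 symbols without repetition: 10 × 9 × 8 × 7 × 6 = 30240.
Total: 10 × 30240 = 302400.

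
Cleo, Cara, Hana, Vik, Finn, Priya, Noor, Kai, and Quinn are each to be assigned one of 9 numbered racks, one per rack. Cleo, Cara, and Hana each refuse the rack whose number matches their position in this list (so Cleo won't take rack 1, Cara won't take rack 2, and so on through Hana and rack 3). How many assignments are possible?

256320

Let Aᵢ (for i ∈ {1, 2, 3}) be the placements that put person i in their forbidden rack. Any j of these fix j positions, leaving (9−j)! ways to fill the rest, and there are C(3,j) ways to pick which j.
By inclusion–exclusion, the number of valid placements is Σ_{j=0}^{3} (−1)^j C(3,j)·(9−j)!.
Computing: 362880 − 120960 + 15120 − 720 = 256320.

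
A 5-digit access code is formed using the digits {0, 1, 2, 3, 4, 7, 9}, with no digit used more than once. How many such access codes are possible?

2520

This is a permutation of 5 out of 7: P(7,5) = 7!/2!.
7 × 6 × 5 × 4 × 3 = 2520.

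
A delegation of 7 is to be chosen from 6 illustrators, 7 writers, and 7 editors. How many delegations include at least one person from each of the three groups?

70658

With no constraint there are C(20,7) = 77520 possible selections.
Selections missing a whole group: no illustrators → C(14,7) = 3432; no writers → C(13,7) = 1716; no editors → C(13,7) = 1716.
Add back selections omitting two groups (i.e. drawn from a single group): C(6,7) + C(7,7) + C(7,7) = 2.
By inclusion–exclusion: 77520 − 6864 + 2 = 70658.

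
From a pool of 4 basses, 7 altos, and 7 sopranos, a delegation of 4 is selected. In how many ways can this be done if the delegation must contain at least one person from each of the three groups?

1470

Unrestricted: C(18,4) = 3060 ways to pick any 4 of the 18.
Selections missing a whole group: no basses → C(14,4) = 1001; no altos → C(11,4) = 330; no sopranos → C(11,4) = 330.
Add back selections omitting two groups (i.e. drawn from a single group): C(4,4) + C(7,4) + C(7,4) = 71.
By inclusion–exclusion: 3060 − 1661 + 71 = 1470.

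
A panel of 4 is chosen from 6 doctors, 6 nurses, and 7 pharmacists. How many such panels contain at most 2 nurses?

3601

Split by how many nurses are chosen (0 through 2).
Sum: C(6,0)·C(13,4) + C(6,1)·C(13,3) + C(6,2)·C(13,2) = 715 + 1716 + 1170 = 3601.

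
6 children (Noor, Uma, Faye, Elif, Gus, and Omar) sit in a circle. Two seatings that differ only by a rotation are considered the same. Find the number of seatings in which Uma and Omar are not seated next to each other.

Without the restriction there are (5)! = 120 seatings.
Those with Uma next to Omar: fuse the pair into one unit and seat 5 units around a circle — 2·(4)! = 48.
Subtracting, 120 − 48 = 72.

72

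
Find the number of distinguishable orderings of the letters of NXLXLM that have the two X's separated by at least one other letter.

120

Total arrangements of NXLXLM: 6!/(2!·2!) = 180.
Arrangements with the X's together: treat XX as one letter, giving (5)!/(2!) = 60.
Hence 180 − 60 = 120.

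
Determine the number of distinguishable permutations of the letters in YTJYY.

20

The 5 letters of YTJYY have repeats: Y appearing 3 times.
So there are 5! / (3!) = 20 distinguishable arrangements.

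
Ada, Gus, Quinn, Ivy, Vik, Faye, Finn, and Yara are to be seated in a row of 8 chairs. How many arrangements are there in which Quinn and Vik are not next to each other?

30240

Of the 8! = 40320 arrangements, those with Quinn and Vik adjacent number 2 × 7! = 10080 (treat the pair as a block with 2 internal orders).
Complementary counting: 40320 − 10080 = 30240.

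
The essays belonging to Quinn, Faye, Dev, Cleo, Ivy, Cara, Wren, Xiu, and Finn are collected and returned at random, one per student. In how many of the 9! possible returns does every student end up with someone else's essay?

133496

Let Aᵢ be the assignments in which student i gets their own essay. We want the size of the complement of A₁∪…∪A_9.
By inclusion–exclusion this is Σ_{j=0}^{9} (−1)^j C(9,j)·(9−j)!.
Computing: 362880 − 362880 + 181440 − 60480 + 15120 − 3024 + 504 − 72 + 9 − 1 = 133496.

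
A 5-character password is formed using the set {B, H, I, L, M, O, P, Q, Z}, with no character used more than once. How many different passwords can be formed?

15120

With no repetition, fill the 5 characters in order: 9 choices, then 8, down to 5.
9 × 8 × 7 × 6 × 5 = 15120.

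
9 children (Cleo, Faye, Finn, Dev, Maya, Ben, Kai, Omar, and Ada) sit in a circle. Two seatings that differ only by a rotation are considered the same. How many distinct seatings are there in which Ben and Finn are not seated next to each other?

Without the restriction there are (8)! = 40320 seatings.
Those with Ben next to Finn: fuse the pair into one unit and seat 8 units around a circle — 2·(7)! = 10080.
Subtracting, 40320 − 10080 = 30240.

30240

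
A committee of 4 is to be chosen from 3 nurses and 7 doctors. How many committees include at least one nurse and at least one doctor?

Unrestricted: C(10,4) = 210 ways to pick any 4 of the 10.
Subtract selections that omit an entire group: no nurses → C(7,4) = 35; no doctors → C(3,4) = 0.
Both groups omitted at once is impossible, so 210 − 35 = 175.

175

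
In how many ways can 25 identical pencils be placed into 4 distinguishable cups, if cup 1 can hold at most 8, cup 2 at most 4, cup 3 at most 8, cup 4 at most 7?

Ignoring the caps, the number of non-negative solutions to x_1+…+x_4 = 25 is C(28,3) = 3276.
Subtract solutions that violate a single cap (substitute x_i' = x_i − (cap_i+1)): x_1 ≥ 9 gives C(19,3) = 969; x_2 ≥ 5 gives C(23,3) = 1771; x_3 ≥ 9 gives C(19,3) = 969; x_4 ≥ 8 gives C(20,3) = 1140. Together 4849.
Add back pairs where two caps are both exceeded: 364 + 120 + 165 + 364 + 455 + 165 = 1633.
Subtract triples: 10 + 20 + 0 + 20 = 50.
By inclusion–exclusion the count is 3276 − 4849 + 1633 − 50 = 10.

10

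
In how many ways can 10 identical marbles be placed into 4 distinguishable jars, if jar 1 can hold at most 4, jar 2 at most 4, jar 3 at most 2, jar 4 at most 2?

Ignoring the caps, the number of non-negative solutions to x_1+…+x_4 = 10 is C(13,3) = 286.
Subtract solutions that violate a single cap (substitute x_i' = x_i − (cap_i+1)): x_1 ≥ 5 gives C(8,3) = 56; x_2 ≥ 5 gives C(8,3) = 56; x_3 ≥ 3 gives C(10,3) = 120; x_4 ≥ 3 gives C(10,3) = 120. Together 352.
Add back pairs where two caps are both exceeded: 1 + 10 + 10 + 10 + 10 + 35 = 76.
By inclusion–exclusion the count is 286 − 352 + 76 = 10.

10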